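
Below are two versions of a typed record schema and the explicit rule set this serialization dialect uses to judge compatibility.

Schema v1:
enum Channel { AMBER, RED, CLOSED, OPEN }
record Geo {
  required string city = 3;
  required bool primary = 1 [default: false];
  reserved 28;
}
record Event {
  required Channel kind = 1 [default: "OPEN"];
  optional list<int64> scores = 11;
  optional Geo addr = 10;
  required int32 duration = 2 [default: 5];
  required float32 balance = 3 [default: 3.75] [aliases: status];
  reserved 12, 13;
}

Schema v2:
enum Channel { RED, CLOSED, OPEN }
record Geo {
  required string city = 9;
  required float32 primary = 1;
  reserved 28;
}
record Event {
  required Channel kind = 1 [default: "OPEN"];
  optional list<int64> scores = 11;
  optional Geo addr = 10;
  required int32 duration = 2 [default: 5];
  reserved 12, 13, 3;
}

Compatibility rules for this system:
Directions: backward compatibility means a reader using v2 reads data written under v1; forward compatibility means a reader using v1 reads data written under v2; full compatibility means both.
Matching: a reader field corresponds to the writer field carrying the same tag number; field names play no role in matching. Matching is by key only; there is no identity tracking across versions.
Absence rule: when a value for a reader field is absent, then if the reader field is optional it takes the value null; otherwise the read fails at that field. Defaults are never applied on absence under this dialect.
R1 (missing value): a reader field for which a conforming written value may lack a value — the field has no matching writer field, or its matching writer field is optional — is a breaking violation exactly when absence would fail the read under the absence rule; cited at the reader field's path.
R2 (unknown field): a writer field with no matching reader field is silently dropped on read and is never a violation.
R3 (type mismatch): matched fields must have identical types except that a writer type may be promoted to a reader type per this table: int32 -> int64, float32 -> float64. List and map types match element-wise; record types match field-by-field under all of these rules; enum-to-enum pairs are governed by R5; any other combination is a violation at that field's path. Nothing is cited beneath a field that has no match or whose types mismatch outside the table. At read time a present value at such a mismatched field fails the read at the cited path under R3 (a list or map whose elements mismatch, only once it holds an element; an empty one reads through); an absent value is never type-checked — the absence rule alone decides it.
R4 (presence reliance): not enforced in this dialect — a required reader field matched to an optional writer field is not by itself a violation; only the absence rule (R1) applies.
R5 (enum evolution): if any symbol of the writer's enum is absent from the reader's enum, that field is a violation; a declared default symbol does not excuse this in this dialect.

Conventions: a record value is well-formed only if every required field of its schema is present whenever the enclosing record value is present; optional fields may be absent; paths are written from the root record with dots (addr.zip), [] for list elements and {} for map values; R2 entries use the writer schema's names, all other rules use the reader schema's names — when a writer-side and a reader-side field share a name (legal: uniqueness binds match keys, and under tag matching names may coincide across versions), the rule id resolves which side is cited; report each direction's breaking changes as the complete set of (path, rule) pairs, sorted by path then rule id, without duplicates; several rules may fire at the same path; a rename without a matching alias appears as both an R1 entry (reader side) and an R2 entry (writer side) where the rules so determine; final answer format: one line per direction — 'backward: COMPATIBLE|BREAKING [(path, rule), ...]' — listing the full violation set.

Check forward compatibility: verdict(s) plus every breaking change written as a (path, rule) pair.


forward: BREAKING [(addr.city, R1), (addr.primary, R3), (balance, R1)]

arrows below run writer -> reader for Event
forward for Event (reader v1, writer v2):
  Channel -> Channel, writer required: kind aligns to kind
  list<int64> -> list<int64>, writer optional: scores aligns to scores
  Geo -> Geo, writer optional: addr aligns to addr
  int32 -> int32, writer required: duration aligns to duration
  balance: no writer-side match
  addr.city: no writer-side match
  float32 -> bool, writer required: addr.primary aligns to addr.primary
  leftover writer field: addr.city
  R1 fires at addr.city
  R3 fires at addr.primary
  R1 fires at balance
  => forward verdict for Event: BREAKING, 3 violation(s)
the other Event changes do not affect what is asked:
  enum Channel (field kind in record Event): symbol AMBER removed -> its effect on Event is confined to the backward direction, not asked


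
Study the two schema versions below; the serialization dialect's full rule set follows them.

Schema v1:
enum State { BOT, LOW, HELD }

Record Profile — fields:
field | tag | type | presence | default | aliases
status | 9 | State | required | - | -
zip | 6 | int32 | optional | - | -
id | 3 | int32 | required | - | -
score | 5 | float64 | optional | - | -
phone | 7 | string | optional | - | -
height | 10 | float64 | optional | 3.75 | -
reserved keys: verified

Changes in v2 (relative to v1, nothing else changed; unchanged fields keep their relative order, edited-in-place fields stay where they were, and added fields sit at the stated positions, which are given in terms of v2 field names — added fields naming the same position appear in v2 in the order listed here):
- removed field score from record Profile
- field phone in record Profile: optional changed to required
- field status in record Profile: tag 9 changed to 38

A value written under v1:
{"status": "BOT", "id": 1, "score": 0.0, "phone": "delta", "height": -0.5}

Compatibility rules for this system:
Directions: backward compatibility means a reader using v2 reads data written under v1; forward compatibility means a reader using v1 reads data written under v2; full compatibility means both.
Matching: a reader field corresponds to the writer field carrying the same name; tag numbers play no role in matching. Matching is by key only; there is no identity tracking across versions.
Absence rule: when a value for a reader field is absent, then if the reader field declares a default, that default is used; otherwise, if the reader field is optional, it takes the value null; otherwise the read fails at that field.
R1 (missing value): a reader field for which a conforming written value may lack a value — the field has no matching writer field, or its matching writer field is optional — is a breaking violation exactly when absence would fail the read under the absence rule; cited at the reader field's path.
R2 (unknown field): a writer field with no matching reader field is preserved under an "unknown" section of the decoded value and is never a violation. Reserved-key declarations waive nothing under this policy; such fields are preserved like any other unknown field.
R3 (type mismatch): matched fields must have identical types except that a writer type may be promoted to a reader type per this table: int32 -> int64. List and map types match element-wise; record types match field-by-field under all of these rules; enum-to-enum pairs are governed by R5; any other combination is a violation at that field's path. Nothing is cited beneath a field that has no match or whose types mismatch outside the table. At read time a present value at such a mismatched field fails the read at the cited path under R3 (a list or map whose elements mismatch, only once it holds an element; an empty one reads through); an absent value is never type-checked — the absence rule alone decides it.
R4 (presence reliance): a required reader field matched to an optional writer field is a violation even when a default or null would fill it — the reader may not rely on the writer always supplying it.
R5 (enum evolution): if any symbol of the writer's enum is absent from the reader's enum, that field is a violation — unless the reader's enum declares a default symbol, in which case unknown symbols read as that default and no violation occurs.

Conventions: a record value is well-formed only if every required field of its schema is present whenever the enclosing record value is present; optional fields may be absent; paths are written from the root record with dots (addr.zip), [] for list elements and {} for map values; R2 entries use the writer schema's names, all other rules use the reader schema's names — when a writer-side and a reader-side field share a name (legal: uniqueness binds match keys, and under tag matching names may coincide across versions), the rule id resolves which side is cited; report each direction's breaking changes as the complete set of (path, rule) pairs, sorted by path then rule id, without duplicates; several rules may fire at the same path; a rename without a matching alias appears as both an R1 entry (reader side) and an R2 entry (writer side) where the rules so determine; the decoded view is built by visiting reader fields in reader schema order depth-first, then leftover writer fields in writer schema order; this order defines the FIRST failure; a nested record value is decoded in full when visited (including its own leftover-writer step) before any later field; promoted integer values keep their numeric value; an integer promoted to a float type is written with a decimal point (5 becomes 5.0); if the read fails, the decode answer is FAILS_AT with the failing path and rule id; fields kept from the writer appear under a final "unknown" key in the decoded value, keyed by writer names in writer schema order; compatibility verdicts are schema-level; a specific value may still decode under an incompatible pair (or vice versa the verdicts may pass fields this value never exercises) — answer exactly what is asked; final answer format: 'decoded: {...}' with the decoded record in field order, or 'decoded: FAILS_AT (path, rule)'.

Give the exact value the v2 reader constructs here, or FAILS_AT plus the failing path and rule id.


decoded: {"status": "BOT", "zip": null, "id": 1, "phone": "delta", "height": -0.5, "unknown": {"score": 0.0}}

in Profile below, arrows point writer -> reader
decoding the Profile value with the v2 reader:
  status := "BOT"
  zip := null (absent, optional -> null)
  id := 1
  phone := "delta"
  height := -0.5
  writer score: kept under "unknown"
  => decoded: {"status": "BOT", "zip": null, "id": 1, "phone": "delta", "height": -0.5, "unknown": {"score": 0.0}}
remaining Profile differences; none change what is asked:
  field phone in record Profile: optional changed to required -> affects the rule determinations only; this particular Profile value decodes identically
  field status in record Profile: tag 9 changed to 38 -> triggers nothing under the printed rules; the Profile answer is the same either way


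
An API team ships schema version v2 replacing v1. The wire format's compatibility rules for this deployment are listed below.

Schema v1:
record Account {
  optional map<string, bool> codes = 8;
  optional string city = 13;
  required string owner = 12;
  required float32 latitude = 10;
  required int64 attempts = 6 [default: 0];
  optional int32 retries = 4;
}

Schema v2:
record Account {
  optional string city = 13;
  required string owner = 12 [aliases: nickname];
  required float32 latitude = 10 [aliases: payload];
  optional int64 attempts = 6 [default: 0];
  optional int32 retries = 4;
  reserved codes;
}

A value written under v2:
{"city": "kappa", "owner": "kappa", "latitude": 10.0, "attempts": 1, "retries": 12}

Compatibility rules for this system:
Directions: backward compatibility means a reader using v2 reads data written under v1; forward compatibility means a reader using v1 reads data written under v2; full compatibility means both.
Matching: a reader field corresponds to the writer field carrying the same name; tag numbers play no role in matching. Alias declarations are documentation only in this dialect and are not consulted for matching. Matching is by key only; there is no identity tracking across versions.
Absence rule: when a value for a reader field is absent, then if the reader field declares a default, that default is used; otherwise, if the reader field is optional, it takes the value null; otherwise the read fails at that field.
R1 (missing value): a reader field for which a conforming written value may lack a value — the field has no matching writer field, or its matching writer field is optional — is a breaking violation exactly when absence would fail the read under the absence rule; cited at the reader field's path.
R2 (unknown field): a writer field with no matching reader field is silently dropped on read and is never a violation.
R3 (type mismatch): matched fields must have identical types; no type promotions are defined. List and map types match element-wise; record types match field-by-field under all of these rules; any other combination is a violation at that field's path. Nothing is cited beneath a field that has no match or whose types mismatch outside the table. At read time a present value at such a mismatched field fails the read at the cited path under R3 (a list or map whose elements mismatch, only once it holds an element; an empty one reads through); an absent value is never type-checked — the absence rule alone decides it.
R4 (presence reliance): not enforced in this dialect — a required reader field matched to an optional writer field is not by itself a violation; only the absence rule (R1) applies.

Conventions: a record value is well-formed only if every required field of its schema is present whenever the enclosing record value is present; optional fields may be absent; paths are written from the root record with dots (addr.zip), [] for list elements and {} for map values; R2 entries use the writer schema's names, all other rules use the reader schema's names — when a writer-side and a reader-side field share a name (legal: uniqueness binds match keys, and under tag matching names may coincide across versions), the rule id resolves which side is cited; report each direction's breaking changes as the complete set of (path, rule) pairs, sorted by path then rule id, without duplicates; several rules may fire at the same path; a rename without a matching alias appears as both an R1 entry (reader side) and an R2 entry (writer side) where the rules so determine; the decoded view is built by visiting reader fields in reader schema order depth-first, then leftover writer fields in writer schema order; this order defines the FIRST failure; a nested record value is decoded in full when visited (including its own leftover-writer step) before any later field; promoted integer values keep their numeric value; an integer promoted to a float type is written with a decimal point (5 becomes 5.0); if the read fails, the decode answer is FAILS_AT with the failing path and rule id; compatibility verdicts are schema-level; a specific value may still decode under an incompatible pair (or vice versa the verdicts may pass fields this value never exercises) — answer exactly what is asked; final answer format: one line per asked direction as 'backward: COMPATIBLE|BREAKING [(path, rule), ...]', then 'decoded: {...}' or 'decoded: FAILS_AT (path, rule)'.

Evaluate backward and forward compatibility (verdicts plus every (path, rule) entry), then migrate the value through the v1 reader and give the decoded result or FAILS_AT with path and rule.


arrows below run writer -> reader for Account
backward on Account — v2 reading data written by v1:
  city: string -> string, writer optional; from city
  owner: string -> string, writer required; from owner
  latitude: float32 -> float32, writer required; from latitude
  attempts: int64 -> int64, writer required; from attempts
  retries: int32 -> int32, writer optional; from retries
  leftover writer field: codes
  => no violations; backward on Account: COMPATIBLE
forward on Account — v1 reading data written by v2:
  no writer field matches reader codes
  city: string -> string, writer optional; from city
  owner: string -> string, writer required; from owner
  latitude: float32 -> float32, writer required; from latitude
  attempts: int64 -> int64, writer optional; from attempts
  retries: int32 -> int32, writer optional; from retries
  => no violations; forward on Account: COMPATIBLE
decode walk for Account under reader schema v1:
  codes := null (absent, optional -> null)
  city := "kappa"
  owner := "kappa"
  latitude := 10.0
  attempts := 1
  retries := 12
  => decoded: {"codes": null, "city": "kappa", "owner": "kappa", "latitude": 10.0, "attempts": 1, "retries": 12}

backward: COMPATIBLE []; forward: COMPATIBLE []; decoded: {"codes": null, "city": "kappa", "owner": "kappa", "latitude": 10.0, "attempts": 1, "retries": 12}


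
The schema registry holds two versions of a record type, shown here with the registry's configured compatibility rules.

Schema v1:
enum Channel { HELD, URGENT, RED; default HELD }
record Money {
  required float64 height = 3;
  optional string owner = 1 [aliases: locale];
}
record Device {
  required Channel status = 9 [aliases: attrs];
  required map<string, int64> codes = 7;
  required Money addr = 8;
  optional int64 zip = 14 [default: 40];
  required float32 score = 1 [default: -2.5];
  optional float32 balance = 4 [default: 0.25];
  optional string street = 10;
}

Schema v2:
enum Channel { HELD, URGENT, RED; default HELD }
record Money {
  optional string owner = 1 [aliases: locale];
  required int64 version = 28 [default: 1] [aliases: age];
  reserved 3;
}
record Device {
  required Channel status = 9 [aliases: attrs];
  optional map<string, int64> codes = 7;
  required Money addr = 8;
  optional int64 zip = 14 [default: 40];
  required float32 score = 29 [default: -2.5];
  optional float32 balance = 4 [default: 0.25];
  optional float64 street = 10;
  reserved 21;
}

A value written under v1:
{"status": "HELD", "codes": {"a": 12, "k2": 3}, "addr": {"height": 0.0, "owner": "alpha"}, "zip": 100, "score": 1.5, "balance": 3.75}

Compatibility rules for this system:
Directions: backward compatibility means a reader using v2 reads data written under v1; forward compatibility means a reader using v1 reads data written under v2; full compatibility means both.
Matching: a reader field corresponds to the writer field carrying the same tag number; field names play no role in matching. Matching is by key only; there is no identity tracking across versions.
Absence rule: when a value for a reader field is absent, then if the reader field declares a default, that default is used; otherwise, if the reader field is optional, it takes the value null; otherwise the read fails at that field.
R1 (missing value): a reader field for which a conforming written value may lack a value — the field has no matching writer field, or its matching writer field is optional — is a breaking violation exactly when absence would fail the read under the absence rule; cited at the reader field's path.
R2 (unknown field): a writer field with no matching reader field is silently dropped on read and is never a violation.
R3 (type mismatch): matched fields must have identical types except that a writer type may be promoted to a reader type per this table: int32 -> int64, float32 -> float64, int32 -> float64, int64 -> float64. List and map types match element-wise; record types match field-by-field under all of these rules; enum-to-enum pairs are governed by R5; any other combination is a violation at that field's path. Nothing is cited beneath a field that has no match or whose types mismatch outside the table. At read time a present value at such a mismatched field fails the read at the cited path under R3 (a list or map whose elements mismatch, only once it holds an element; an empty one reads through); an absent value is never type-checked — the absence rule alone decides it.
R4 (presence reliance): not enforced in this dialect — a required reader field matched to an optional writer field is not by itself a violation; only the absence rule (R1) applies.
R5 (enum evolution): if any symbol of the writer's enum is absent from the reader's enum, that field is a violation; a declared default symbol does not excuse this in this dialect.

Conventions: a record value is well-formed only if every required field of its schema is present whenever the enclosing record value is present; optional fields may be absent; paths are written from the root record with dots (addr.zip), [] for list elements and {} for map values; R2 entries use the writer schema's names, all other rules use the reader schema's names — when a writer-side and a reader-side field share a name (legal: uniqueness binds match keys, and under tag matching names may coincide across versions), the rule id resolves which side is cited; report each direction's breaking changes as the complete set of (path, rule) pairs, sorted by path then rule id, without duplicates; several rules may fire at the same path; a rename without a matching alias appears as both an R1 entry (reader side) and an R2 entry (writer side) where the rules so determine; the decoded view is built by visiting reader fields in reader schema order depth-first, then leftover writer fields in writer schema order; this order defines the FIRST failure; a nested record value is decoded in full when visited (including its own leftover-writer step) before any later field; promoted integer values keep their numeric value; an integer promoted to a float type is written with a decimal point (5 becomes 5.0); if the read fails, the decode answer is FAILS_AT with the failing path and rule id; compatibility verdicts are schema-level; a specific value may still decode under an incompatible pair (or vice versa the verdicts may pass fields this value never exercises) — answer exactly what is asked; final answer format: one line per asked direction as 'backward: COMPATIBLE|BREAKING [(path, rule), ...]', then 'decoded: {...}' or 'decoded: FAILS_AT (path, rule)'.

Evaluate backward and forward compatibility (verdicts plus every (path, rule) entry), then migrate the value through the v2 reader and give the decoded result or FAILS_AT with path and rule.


the writer's type comes first in each Device pair
backward on Device — v2 reading data written by v1:
  status: Channel -> Channel, writer required; from status
  codes: map<string, int64> -> map<string, int64>, writer required; from codes
  addr: Money -> Money, writer required; from addr
  zip: int64 -> int64, writer optional; from zip
  score: no writer-side match
  balance: float32 -> float32, writer optional; from balance
  street: string -> float64, writer optional; from street
  writer score: unknown to reader
  addr.owner: string -> string, writer optional; from addr.owner
  addr.version: no writer-side match
  writer addr.height: unknown to reader
  rule R3 violated at street
  => backward: BREAKING (1)
forward on Device — v1 reading data written by v2:
  status: Channel -> Channel, writer required; from status
  codes: map<string, int64> -> map<string, int64>, writer optional; from codes
  addr: Money -> Money, writer required; from addr
  zip: int64 -> int64, writer optional; from zip
  score: no writer-side match
  balance: float32 -> float32, writer optional; from balance
  street: float64 -> string, writer optional; from street
  writer score: unknown to reader
  addr.height: no writer-side match
  addr.owner: string -> string, writer optional; from addr.owner
  writer addr.version: unknown to reader
  rule R1 violated at addr.height
  rule R1 violated at codes
  rule R3 violated at street
  => forward: BREAKING (3)
migrating the Device value to v2:
  status := "HELD"
  codes := {"a": 12, "k2": 3}
  addr.owner := "alpha"
  addr.version := 1 (no value, default fills)
  writer addr.height: unmatched, discarded
  zip := 100
  score := -2.5 (no value, default fills)
  balance := 3.75
  street := null (not supplied -> null)
  writer score: unmatched, discarded
  => decoded: {"status": "HELD", "codes": {"a": 12, "k2": 3}, "addr": {"owner": "alpha", "version": 1}, "zip": 100, "score": -2.5, "balance": 3.75, "street": null}

backward: BREAKING [(street, R3)]; forward: BREAKING [(addr.height, R1), (codes, R1), (street, R3)]; decoded: {"status": "HELD", "codes": {"a": 12, "k2": 3}, "addr": {"owner": "alpha", "version": 1}, "zip": 100, "score": -2.5, "balance": 3.75, "street": null}


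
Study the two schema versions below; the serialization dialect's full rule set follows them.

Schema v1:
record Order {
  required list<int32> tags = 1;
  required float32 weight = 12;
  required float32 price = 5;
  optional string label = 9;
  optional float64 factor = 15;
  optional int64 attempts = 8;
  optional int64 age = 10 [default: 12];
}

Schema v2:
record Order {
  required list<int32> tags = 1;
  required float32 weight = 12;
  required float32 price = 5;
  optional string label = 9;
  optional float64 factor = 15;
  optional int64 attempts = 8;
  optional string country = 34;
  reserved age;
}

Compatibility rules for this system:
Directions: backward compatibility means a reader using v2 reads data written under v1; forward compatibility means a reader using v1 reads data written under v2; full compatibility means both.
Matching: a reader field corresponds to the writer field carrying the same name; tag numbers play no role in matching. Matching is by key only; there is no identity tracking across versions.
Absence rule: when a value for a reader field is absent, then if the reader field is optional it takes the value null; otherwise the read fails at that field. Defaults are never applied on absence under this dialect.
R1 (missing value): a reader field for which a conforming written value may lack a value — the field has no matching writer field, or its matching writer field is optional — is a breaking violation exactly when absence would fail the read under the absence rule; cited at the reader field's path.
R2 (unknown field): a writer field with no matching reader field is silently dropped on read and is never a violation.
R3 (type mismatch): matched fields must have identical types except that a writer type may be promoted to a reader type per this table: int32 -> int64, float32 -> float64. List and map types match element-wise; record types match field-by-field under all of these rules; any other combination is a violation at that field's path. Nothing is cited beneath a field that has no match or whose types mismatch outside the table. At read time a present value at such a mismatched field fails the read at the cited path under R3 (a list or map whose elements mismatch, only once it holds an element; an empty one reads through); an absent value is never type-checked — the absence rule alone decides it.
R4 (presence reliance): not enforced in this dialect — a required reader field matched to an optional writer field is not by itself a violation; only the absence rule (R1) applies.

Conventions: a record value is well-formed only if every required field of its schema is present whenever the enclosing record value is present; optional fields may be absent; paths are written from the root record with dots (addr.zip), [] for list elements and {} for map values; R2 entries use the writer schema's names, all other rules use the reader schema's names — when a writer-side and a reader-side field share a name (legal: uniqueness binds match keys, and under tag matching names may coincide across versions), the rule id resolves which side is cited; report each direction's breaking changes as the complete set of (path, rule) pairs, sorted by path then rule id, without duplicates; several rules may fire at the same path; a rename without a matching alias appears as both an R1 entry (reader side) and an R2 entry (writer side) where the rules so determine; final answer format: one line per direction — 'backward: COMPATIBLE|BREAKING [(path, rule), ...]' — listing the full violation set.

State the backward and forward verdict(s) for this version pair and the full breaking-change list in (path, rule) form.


the writer's type comes first in each Order pair
checking backward for Order: reader v2 against writer v1:
  tags <- tags (list<int32> -> list<int32>, writer required)
  weight <- weight (float32 -> float32, writer required)
  price <- price (float32 -> float32, writer required)
  label <- label (string -> string, writer optional)
  factor <- factor (float64 -> float64, writer optional)
  attempts <- attempts (int64 -> int64, writer optional)
  no writer field matches reader country
  leftover writer field: age
  => backward verdict for Order: COMPATIBLE, no violations
checking forward for Order: reader v1 against writer v2:
  tags <- tags (list<int32> -> list<int32>, writer required)
  weight <- weight (float32 -> float32, writer required)
  price <- price (float32 -> float32, writer required)
  label <- label (string -> string, writer optional)
  factor <- factor (float64 -> float64, writer optional)
  attempts <- attempts (int64 -> int64, writer optional)
  no writer field matches reader age
  leftover writer field: country
  => forward verdict for Order: COMPATIBLE, no violations

backward: COMPATIBLE []; forward: COMPATIBLE []


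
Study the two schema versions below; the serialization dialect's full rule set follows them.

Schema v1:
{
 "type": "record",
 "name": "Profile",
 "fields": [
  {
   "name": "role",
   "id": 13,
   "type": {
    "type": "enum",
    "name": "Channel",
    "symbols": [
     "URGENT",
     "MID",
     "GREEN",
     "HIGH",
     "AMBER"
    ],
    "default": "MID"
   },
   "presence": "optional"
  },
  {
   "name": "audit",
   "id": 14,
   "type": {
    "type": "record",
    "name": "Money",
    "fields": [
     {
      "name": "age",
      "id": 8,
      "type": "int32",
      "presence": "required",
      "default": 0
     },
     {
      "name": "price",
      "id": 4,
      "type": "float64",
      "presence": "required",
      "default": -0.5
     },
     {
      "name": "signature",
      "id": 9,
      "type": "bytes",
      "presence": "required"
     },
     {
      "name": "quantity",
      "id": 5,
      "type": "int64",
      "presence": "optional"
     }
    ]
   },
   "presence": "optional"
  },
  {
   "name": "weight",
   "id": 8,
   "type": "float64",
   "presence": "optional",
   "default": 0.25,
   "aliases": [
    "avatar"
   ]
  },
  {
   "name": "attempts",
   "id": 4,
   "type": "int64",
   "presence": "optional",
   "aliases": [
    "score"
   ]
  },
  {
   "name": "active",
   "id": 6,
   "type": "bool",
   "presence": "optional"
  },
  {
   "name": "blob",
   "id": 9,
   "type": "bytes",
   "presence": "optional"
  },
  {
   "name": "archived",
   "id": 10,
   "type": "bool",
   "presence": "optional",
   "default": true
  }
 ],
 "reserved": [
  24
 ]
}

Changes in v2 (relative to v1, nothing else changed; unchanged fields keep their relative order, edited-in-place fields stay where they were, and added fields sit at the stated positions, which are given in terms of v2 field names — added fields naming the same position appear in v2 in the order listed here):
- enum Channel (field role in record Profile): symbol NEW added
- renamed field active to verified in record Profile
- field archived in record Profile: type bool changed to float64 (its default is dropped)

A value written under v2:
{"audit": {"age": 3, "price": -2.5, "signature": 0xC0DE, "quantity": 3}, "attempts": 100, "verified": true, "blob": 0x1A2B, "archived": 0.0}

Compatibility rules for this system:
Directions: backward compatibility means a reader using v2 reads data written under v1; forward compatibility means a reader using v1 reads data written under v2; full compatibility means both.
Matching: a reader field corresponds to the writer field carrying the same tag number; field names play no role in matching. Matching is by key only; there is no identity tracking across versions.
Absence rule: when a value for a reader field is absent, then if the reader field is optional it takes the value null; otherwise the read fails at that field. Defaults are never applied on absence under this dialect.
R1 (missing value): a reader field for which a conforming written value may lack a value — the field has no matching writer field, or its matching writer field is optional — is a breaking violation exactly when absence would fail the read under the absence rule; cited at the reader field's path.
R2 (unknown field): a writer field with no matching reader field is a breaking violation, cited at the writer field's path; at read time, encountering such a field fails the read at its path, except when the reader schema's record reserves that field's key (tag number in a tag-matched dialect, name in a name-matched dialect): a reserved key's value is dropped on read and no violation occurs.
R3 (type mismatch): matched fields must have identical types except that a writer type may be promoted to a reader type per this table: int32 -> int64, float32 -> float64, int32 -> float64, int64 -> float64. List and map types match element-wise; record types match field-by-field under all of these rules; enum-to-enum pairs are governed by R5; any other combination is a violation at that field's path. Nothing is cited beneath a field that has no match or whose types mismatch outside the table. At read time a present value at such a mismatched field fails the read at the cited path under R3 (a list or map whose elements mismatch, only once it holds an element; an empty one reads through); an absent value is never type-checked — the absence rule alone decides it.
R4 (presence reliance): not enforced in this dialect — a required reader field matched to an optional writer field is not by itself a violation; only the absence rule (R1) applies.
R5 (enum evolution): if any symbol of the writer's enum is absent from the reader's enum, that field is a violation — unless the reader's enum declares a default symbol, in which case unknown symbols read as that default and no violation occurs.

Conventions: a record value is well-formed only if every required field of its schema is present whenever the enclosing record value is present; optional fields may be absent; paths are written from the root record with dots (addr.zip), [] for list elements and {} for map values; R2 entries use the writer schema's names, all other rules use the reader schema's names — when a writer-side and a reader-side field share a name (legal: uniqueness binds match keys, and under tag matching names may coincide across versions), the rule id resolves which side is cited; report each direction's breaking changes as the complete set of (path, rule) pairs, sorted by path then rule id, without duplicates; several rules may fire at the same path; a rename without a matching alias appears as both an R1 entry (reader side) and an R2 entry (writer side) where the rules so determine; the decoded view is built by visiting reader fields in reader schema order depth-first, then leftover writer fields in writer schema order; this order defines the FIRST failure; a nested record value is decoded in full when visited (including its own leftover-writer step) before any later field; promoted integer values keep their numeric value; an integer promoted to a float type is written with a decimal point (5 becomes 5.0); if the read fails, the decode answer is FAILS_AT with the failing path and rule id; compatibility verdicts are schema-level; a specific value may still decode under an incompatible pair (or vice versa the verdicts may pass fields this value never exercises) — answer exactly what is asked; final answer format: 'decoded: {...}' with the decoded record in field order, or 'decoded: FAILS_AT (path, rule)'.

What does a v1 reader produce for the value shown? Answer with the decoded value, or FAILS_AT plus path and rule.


the writer's type comes first in each Profile pair
migrating the Profile value to v1:
  role := null (absent, optional -> null)
  audit.age := 3
  audit.price := -2.5
  audit.signature := 0xC0DE
  audit.quantity := 3
  weight := null (absent, optional -> null)
  attempts := 100
  active := true (from writer verified)
  blob := 0x1A2B
  read fails at archived under R3
  => FAILS_AT (archived, R3)
diffs on Profile not affecting the asked answer:
  enum Channel (field role in record Profile): symbol NEW added -> no rule fires on it and the decoded Profile view is identical with or without it
  renamed field active to verified in record Profile -> no rule fires on it and the decoded Profile view is identical with or without it

decoded: FAILS_AT (archived, R3)


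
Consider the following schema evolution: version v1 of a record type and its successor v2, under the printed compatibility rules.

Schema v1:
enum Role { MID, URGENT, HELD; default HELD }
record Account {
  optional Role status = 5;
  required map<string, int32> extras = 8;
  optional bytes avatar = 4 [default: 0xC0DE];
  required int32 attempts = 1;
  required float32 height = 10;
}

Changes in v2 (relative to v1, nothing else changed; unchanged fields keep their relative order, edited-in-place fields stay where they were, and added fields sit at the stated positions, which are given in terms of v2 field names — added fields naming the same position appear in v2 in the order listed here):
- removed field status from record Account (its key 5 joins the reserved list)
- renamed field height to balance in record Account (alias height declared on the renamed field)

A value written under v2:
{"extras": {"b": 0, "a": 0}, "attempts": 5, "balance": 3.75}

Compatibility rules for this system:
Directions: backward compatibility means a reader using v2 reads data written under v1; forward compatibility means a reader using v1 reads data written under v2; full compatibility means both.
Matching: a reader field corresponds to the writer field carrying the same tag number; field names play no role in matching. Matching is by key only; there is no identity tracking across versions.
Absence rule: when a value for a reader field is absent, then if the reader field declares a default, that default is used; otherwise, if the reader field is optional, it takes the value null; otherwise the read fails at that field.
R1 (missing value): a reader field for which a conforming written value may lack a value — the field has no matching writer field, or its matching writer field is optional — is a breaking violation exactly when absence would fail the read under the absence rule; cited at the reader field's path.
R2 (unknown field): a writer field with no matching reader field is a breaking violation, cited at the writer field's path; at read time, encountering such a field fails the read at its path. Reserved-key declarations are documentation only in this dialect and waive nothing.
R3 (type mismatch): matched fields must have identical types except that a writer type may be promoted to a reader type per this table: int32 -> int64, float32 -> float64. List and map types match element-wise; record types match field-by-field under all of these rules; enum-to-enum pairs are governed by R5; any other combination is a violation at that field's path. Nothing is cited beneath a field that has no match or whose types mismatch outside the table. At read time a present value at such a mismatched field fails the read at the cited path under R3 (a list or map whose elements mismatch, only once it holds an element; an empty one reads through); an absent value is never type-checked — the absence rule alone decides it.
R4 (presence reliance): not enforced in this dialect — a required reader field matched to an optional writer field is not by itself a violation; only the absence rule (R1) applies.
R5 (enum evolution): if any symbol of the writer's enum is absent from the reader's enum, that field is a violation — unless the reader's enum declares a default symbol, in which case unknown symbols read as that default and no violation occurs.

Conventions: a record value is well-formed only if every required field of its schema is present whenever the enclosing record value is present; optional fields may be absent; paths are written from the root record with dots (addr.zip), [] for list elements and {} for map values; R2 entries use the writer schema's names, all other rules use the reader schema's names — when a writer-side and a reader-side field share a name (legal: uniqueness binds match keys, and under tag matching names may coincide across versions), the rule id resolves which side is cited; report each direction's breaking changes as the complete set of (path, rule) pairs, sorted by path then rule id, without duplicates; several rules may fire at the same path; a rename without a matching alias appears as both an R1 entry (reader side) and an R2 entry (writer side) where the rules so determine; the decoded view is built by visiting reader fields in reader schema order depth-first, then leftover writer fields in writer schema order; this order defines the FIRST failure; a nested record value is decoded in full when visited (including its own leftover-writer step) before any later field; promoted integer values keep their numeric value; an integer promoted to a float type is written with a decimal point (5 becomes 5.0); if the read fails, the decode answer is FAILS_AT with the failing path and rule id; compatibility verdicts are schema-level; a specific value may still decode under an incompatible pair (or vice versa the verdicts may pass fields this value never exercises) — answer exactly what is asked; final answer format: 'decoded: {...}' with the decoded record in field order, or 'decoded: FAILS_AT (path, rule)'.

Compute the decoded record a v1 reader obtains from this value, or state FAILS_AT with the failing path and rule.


each type pair in Account: writer, then reader
decode walk for Account under reader schema v1:
  status := null (absent, optional -> null)
  extras := {"b": 0, "a": 0}
  avatar := 0xC0DE (absent -> default)
  attempts := 5
  height := 3.75 (from writer balance)
  => decoded: {"status": null, "extras": {"b": 0, "a": 0}, "avatar": 0xC0DE, "attempts": 5, "height": 3.75}
diffs on Account not affecting the asked answer:
  removed field status from record Account (its key 5 joins the reserved list) -> schema-level compatibility only; this Account value's decode is unchanged
  renamed field height to balance in record Account (alias height declared on the renamed field) -> inert under this dialect — no rule fires on Account and the result does not move

decoded: {"status": null, "extras": {"b": 0, "a": 0}, "avatar": 0xC0DE, "attempts": 5, "height": 3.75}
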